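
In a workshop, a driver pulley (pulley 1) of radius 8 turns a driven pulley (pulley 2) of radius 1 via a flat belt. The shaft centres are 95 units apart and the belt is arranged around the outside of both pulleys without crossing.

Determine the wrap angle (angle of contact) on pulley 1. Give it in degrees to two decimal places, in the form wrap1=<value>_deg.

open belt: β = asin((r2−r1)/C) = asin(-7/95) = -4.2256°
wrap1 = π − 2β = 188.4512°
wrap2 = π + 2β = 171.5488°

wrap1=188.45_deg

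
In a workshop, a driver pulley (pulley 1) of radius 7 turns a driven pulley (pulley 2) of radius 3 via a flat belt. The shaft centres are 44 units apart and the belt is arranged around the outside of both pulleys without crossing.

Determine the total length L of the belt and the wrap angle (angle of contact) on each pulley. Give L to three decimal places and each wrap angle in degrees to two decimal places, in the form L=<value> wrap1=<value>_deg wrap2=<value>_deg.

L=119.780 wrap1=190.43_deg wrap2=169.57_deg

open belt: β = asin((r2−r1)/C) = asin(-4/44) = -5.2159°
wrap1 = π − 2β = 190.4318°
wrap2 = π + 2β = 169.5682°
tangent length = C·cosβ = 43.8178
L = r1·wrap1 + r2·wrap2 + 2·C·cosβ = 7·3.3237 + 3·2.9595 + 2·43.8178 = 119.7798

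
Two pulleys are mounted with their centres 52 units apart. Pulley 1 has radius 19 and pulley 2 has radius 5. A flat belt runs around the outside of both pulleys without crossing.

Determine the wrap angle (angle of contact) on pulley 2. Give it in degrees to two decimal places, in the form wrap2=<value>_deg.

open belt: β = asin((r2−r1)/C) = asin(-14/52) = -15.6185°
wrap1 = π − 2β = 211.2370°
wrap2 = π + 2β = 148.7630°

wrap2=148.76_deg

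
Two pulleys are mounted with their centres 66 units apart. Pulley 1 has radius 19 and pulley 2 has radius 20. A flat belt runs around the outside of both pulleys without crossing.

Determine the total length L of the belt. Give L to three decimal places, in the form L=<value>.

L=254.537

open belt: β = asin((r2−r1)/C) = asin(1/66) = 0.8682°
wrap1 = π − 2β = 178.2637°
wrap2 = π + 2β = 181.7363°
tangent length = C·cosβ = 65.9924
L = r1·wrap1 + r2·wrap2 + 2·C·cosβ = 19·3.1113 + 20·3.1719 + 2·65.9924 = 254.5373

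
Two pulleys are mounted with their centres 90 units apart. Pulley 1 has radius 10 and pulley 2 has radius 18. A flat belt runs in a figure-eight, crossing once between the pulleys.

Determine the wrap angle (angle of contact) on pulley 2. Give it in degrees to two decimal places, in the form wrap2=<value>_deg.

crossed belt: β = asin((r1+r2)/C) = asin(28/90) = 18.1262°
wrap1 = wrap2 = π + 2β = 216.2524°

wrap2=216.25_deg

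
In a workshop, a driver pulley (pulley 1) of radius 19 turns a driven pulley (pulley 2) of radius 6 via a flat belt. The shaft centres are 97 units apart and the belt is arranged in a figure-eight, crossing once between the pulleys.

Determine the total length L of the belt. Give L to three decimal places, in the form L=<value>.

L=279.020

crossed belt: β = asin((r1+r2)/C) = asin(25/97) = 14.9355°
wrap1 = wrap2 = π + 2β = 209.8711°
tangent length = C·cosβ = 93.7230
L = (r1+r2)·wrap + 2·C·cosβ = 25·3.6629 + 2·93.7230 = 279.0195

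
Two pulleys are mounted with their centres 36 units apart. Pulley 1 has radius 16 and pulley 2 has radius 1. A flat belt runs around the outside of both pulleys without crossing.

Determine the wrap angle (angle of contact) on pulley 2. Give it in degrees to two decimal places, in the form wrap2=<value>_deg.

wrap2=130.75_deg

open belt: β = asin((r2−r1)/C) = asin(-15/36) = -24.6243°
wrap1 = π − 2β = 229.2486°
wrap2 = π + 2β = 130.7514°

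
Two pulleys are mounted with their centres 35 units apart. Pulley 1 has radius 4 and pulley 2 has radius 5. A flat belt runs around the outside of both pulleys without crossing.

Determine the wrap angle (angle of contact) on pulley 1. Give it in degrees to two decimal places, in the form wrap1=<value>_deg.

wrap1=176.73_deg

open belt: β = asin((r2−r1)/C) = asin(1/35) = 1.6372°
wrap1 = π − 2β = 176.7255°
wrap2 = π + 2β = 183.2745°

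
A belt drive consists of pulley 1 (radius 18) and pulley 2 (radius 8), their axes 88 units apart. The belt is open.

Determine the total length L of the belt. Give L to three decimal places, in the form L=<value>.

open belt: β = asin((r2−r1)/C) = asin(-10/88) = -6.5250°
wrap1 = π − 2β = 193.0500°
wrap2 = π + 2β = 166.9500°
tangent length = C·cosβ = 87.4300
L = r1·wrap1 + r2·wrap2 + 2·C·cosβ = 18·3.3694 + 8·2.9138 + 2·87.4300 = 258.8190

L=258.819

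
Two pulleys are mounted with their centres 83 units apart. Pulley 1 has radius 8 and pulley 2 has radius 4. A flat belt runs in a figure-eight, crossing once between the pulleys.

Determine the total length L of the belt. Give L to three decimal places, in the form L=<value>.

crossed belt: β = asin((r1+r2)/C) = asin(12/83) = 8.3129°
wrap1 = wrap2 = π + 2β = 196.6257°
tangent length = C·cosβ = 82.1279
L = (r1+r2)·wrap + 2·C·cosβ = 12·3.4318 + 2·82.1279 = 205.4371

L=205.437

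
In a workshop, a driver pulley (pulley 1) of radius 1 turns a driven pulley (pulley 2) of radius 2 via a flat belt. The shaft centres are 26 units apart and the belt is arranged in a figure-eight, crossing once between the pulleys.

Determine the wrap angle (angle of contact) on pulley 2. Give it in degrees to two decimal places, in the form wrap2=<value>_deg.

wrap2=193.25_deg

crossed belt: β = asin((r1+r2)/C) = asin(3/26) = 6.6258°
wrap1 = wrap2 = π + 2β = 193.2516°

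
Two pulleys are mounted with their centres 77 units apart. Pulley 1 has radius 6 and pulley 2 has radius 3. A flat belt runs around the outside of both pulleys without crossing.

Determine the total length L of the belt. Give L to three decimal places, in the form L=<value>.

L=182.391

open belt: β = asin((r2−r1)/C) = asin(-3/77) = -2.2329°
wrap1 = π − 2β = 184.4657°
wrap2 = π + 2β = 175.5343°
tangent length = C·cosβ = 76.9415
L = r1·wrap1 + r2·wrap2 + 2·C·cosβ = 6·3.2195 + 3·3.0637 + 2·76.9415 = 182.3912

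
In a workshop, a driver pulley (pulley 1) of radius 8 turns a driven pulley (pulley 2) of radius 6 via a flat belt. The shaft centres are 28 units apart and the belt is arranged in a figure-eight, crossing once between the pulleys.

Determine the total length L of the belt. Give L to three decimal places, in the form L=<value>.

crossed belt: β = asin((r1+r2)/C) = asin(14/28) = 30.0000°
wrap1 = wrap2 = π + 2β = 240.0000°
tangent length = C·cosβ = 24.2487
L = (r1+r2)·wrap + 2·C·cosβ = 14·4.1888 + 2·24.2487 = 107.1405

L=107.140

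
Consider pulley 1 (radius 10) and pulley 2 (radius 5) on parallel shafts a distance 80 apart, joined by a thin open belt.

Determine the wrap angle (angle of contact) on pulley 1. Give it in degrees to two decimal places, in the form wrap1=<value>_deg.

open belt: β = asin((r2−r1)/C) = asin(-5/80) = -3.5833°
wrap1 = π − 2β = 187.1666°
wrap2 = π + 2β = 172.8334°

wrap1=187.17_deg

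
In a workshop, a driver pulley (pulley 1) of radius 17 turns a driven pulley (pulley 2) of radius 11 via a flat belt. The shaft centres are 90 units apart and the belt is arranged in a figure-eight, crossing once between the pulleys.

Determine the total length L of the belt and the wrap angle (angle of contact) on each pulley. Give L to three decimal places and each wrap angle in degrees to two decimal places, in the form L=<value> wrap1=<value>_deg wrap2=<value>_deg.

crossed belt: β = asin((r1+r2)/C) = asin(28/90) = 18.1262°
wrap1 = wrap2 = π + 2β = 216.2524°
tangent length = C·cosβ = 85.5336
L = (r1+r2)·wrap + 2·C·cosβ = 28·3.7743 + 2·85.5336 = 276.7481

L=276.748 wrap1=216.25_deg wrap2=216.25_deg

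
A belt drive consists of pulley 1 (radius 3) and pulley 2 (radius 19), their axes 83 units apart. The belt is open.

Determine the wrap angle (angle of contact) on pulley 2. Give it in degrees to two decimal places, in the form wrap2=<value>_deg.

open belt: β = asin((r2−r1)/C) = asin(16/83) = 11.1145°
wrap1 = π − 2β = 157.7709°
wrap2 = π + 2β = 202.2291°

wrap2=202.23_deg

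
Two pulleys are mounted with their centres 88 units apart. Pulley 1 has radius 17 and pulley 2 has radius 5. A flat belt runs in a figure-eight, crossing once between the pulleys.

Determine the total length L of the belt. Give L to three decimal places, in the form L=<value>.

L=250.644

crossed belt: β = asin((r1+r2)/C) = asin(22/88) = 14.4775°
wrap1 = wrap2 = π + 2β = 208.9550°
tangent length = C·cosβ = 85.2056
L = (r1+r2)·wrap + 2·C·cosβ = 22·3.6470 + 2·85.2056 = 250.6442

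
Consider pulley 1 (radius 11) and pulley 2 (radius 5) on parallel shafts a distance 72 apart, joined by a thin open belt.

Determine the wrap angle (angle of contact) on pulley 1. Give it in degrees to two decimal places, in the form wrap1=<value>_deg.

open belt: β = asin((r2−r1)/C) = asin(-6/72) = -4.7802°
wrap1 = π − 2β = 189.5604°
wrap2 = π + 2β = 170.4396°

wrap1=189.56_deg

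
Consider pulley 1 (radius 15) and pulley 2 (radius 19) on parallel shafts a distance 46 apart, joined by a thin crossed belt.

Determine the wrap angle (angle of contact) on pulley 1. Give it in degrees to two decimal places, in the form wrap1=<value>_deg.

crossed belt: β = asin((r1+r2)/C) = asin(34/46) = 47.6574°
wrap1 = wrap2 = π + 2β = 275.3148°

wrap1=275.31_deg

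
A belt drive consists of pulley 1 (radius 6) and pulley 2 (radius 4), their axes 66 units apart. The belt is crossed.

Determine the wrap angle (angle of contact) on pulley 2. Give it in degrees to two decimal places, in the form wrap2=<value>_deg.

crossed belt: β = asin((r1+r2)/C) = asin(10/66) = 8.7147°
wrap1 = wrap2 = π + 2β = 197.4295°

wrap2=197.43_deg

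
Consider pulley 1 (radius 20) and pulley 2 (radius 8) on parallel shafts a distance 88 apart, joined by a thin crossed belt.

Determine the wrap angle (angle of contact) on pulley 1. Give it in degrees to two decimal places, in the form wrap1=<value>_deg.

crossed belt: β = asin((r1+r2)/C) = asin(28/88) = 18.5530°
wrap1 = wrap2 = π + 2β = 217.1060°

wrap1=217.11_deg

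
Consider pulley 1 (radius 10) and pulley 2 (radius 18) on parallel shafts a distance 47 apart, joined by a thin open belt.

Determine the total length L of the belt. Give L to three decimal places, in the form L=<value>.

L=183.330

open belt: β = asin((r2−r1)/C) = asin(8/47) = 9.8002°
wrap1 = π − 2β = 160.3996°
wrap2 = π + 2β = 199.6004°
tangent length = C·cosβ = 46.3141
L = r1·wrap1 + r2·wrap2 + 2·C·cosβ = 10·2.7995 + 18·3.4837 + 2·46.3141 = 183.3296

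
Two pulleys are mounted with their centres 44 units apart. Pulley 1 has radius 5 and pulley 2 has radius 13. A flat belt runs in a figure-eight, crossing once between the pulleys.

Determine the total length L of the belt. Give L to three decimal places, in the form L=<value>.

L=152.021

crossed belt: β = asin((r1+r2)/C) = asin(18/44) = 24.1477°
wrap1 = wrap2 = π + 2β = 228.2955°
tangent length = C·cosβ = 40.1497
L = (r1+r2)·wrap + 2·C·cosβ = 18·3.9845 + 2·40.1497 = 152.0206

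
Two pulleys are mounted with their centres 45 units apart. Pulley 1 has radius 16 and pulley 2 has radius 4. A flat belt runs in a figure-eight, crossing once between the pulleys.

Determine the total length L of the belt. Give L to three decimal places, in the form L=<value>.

L=161.877

crossed belt: β = asin((r1+r2)/C) = asin(20/45) = 26.3878°
wrap1 = wrap2 = π + 2β = 232.7756°
tangent length = C·cosβ = 40.3113
L = (r1+r2)·wrap + 2·C·cosβ = 20·4.0627 + 2·40.3113 = 161.8766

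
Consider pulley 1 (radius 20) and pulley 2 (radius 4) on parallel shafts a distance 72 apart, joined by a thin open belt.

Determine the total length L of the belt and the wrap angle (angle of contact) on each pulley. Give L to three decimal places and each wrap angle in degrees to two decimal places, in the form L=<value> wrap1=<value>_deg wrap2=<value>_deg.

L=222.969 wrap1=205.68_deg wrap2=154.32_deg

open belt: β = asin((r2−r1)/C) = asin(-16/72) = -12.8396°
wrap1 = π − 2β = 205.6792°
wrap2 = π + 2β = 154.3208°
tangent length = C·cosβ = 70.1997
L = r1·wrap1 + r2·wrap2 + 2·C·cosβ = 20·3.5898 + 4·2.6934 + 2·70.1997 = 222.9686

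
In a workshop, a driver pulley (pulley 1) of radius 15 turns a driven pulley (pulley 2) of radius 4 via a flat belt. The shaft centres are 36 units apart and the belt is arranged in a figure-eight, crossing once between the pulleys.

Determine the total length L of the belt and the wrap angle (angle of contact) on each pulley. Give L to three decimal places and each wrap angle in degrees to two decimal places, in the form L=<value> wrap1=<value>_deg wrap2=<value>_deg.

crossed belt: β = asin((r1+r2)/C) = asin(19/36) = 31.8554°
wrap1 = wrap2 = π + 2β = 243.7109°
tangent length = C·cosβ = 30.5778
L = (r1+r2)·wrap + 2·C·cosβ = 19·4.2536 + 2·30.5778 = 141.9731

L=141.973 wrap1=243.71_deg wrap2=243.71_deg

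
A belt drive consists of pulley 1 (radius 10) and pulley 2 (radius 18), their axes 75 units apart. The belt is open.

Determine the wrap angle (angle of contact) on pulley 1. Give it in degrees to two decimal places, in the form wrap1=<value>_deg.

wrap1=167.75_deg

open belt: β = asin((r2−r1)/C) = asin(8/75) = 6.1232°
wrap1 = π − 2β = 167.7536°
wrap2 = π + 2β = 192.2464°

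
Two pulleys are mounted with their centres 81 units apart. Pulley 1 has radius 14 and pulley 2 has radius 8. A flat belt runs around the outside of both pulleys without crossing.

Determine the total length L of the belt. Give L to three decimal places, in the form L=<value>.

open belt: β = asin((r2−r1)/C) = asin(-6/81) = -4.2480°
wrap1 = π − 2β = 188.4960°
wrap2 = π + 2β = 171.5040°
tangent length = C·cosβ = 80.7775
L = r1·wrap1 + r2·wrap2 + 2·C·cosβ = 14·3.2899 + 8·2.9933 + 2·80.7775 = 231.5597

L=231.560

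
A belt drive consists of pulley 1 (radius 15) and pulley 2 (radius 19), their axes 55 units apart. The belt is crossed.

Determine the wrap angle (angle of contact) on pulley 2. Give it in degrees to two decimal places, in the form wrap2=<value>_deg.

wrap2=256.37_deg

crossed belt: β = asin((r1+r2)/C) = asin(34/55) = 38.1835°
wrap1 = wrap2 = π + 2β = 256.3670°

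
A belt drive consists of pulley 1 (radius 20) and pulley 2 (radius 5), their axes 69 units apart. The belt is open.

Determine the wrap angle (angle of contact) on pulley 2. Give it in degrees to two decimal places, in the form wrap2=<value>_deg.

wrap2=154.89_deg

open belt: β = asin((r2−r1)/C) = asin(-15/69) = -12.5559°
wrap1 = π − 2β = 205.1117°
wrap2 = π + 2β = 154.8883°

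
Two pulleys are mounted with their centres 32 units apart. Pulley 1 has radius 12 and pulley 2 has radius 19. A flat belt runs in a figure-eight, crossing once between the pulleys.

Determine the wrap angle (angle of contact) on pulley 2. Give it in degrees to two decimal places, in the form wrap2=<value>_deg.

wrap2=331.28_deg

crossed belt: β = asin((r1+r2)/C) = asin(31/32) = 75.6385°
wrap1 = wrap2 = π + 2β = 331.2770°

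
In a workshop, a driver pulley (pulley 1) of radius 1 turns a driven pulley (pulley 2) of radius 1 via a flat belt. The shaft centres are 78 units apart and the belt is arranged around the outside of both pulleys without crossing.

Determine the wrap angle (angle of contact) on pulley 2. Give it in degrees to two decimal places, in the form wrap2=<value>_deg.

open belt: β = asin((r2−r1)/C) = asin(0/78) = 0.0000°
wrap1 = π − 2β = 180.0000°
wrap2 = π + 2β = 180.0000°

wrap2=180.00_deg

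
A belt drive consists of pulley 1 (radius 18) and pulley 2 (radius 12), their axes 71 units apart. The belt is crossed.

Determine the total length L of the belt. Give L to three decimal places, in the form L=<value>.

crossed belt: β = asin((r1+r2)/C) = asin(30/71) = 24.9947°
wrap1 = wrap2 = π + 2β = 229.9895°
tangent length = C·cosβ = 64.3506
L = (r1+r2)·wrap + 2·C·cosβ = 30·4.0141 + 2·64.3506 = 249.1234

L=249.123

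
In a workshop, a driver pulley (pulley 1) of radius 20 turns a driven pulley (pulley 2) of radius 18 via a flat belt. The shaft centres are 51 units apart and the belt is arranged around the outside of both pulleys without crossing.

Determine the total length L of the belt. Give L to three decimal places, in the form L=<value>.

L=221.459

open belt: β = asin((r2−r1)/C) = asin(-2/51) = -2.2475°
wrap1 = π − 2β = 184.4949°
wrap2 = π + 2β = 175.5051°
tangent length = C·cosβ = 50.9608
L = r1·wrap1 + r2·wrap2 + 2·C·cosβ = 20·3.2200 + 18·3.0631 + 2·50.9608 = 221.4590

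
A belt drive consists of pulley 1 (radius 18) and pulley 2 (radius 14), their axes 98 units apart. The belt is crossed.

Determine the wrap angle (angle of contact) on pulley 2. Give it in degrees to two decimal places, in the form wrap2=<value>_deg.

wrap2=218.12_deg

crossed belt: β = asin((r1+r2)/C) = asin(32/98) = 19.0583°
wrap1 = wrap2 = π + 2β = 218.1167°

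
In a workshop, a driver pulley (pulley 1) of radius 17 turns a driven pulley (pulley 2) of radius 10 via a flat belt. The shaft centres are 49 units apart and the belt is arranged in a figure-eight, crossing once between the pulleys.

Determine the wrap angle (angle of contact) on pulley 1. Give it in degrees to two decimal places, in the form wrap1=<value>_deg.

wrap1=246.87_deg

crossed belt: β = asin((r1+r2)/C) = asin(27/49) = 33.4370°
wrap1 = wrap2 = π + 2β = 246.8741°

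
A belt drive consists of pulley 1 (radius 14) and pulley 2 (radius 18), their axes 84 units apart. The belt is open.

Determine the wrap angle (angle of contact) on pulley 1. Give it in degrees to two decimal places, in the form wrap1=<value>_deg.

wrap1=174.54_deg

open belt: β = asin((r2−r1)/C) = asin(4/84) = 2.7294°
wrap1 = π − 2β = 174.5412°
wrap2 = π + 2β = 185.4588°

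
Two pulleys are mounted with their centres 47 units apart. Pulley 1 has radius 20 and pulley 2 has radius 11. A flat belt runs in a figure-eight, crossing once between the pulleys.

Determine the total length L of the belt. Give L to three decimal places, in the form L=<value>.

L=212.699

crossed belt: β = asin((r1+r2)/C) = asin(31/47) = 41.2674°
wrap1 = wrap2 = π + 2β = 262.5349°
tangent length = C·cosβ = 35.3270
L = (r1+r2)·wrap + 2·C·cosβ = 31·4.5821 + 2·35.3270 = 212.6991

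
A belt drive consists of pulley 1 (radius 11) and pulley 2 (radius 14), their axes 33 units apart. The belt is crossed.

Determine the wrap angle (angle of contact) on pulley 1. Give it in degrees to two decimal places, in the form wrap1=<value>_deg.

crossed belt: β = asin((r1+r2)/C) = asin(25/33) = 49.2509°
wrap1 = wrap2 = π + 2β = 278.5019°

wrap1=278.50_deg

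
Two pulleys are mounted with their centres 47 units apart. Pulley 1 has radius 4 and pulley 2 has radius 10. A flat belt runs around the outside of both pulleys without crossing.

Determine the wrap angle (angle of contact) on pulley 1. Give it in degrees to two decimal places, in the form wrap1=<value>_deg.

open belt: β = asin((r2−r1)/C) = asin(6/47) = 7.3344°
wrap1 = π − 2β = 165.3313°
wrap2 = π + 2β = 194.6687°

wrap1=165.33_deg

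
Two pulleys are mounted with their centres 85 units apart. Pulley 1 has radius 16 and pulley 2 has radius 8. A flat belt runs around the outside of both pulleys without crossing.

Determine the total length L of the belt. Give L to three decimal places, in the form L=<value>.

open belt: β = asin((r2−r1)/C) = asin(-8/85) = -5.4005°
wrap1 = π − 2β = 190.8011°
wrap2 = π + 2β = 169.1989°
tangent length = C·cosβ = 84.6227
L = r1·wrap1 + r2·wrap2 + 2·C·cosβ = 16·3.3301 + 8·2.9531 + 2·84.6227 = 246.1517

L=246.152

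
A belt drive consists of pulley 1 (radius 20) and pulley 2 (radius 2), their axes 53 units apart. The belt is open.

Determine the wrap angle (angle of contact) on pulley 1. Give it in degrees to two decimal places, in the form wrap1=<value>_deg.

wrap1=219.71_deg

open belt: β = asin((r2−r1)/C) = asin(-18/53) = -19.8539°
wrap1 = π − 2β = 219.7078°
wrap2 = π + 2β = 140.2922°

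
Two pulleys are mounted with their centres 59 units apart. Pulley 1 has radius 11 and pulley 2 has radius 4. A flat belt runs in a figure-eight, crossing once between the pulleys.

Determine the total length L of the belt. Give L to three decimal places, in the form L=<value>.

L=168.958

crossed belt: β = asin((r1+r2)/C) = asin(15/59) = 14.7284°
wrap1 = wrap2 = π + 2β = 209.4568°
tangent length = C·cosβ = 57.0614
L = (r1+r2)·wrap + 2·C·cosβ = 15·3.6557 + 2·57.0614 = 168.9584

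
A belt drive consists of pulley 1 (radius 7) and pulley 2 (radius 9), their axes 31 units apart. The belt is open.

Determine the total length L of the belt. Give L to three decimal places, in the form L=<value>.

open belt: β = asin((r2−r1)/C) = asin(2/31) = 3.6991°
wrap1 = π − 2β = 172.6019°
wrap2 = π + 2β = 187.3981°
tangent length = C·cosβ = 30.9354
L = r1·wrap1 + r2·wrap2 + 2·C·cosβ = 7·3.0125 + 9·3.2707 + 2·30.9354 = 112.3946

L=112.395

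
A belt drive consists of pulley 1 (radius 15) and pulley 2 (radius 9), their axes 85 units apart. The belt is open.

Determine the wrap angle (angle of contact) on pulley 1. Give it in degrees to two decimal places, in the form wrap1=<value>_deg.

open belt: β = asin((r2−r1)/C) = asin(-6/85) = -4.0478°
wrap1 = π − 2β = 188.0955°
wrap2 = π + 2β = 171.9045°

wrap1=188.10_deg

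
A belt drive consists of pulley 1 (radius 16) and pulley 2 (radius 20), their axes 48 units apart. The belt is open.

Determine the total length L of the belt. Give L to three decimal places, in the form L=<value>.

L=209.431

open belt: β = asin((r2−r1)/C) = asin(4/48) = 4.7802°
wrap1 = π − 2β = 170.4396°
wrap2 = π + 2β = 189.5604°
tangent length = C·cosβ = 47.8330
L = r1·wrap1 + r2·wrap2 + 2·C·cosβ = 16·2.9747 + 20·3.3085 + 2·47.8330 = 209.4309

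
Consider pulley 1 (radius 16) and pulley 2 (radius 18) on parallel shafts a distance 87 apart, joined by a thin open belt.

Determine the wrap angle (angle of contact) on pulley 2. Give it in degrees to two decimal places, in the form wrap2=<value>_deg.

open belt: β = asin((r2−r1)/C) = asin(2/87) = 1.3173°
wrap1 = π − 2β = 177.3655°
wrap2 = π + 2β = 182.6345°

wrap2=182.63_deg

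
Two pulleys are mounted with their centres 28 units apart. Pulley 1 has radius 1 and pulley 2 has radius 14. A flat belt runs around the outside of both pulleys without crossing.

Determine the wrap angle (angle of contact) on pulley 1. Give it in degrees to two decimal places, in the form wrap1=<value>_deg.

open belt: β = asin((r2−r1)/C) = asin(13/28) = 27.6640°
wrap1 = π − 2β = 124.6720°
wrap2 = π + 2β = 235.3280°

wrap1=124.67_deg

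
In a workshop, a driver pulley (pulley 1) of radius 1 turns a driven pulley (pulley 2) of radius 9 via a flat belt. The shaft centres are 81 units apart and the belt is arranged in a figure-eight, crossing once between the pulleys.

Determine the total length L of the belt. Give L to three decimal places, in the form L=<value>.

L=194.652

crossed belt: β = asin((r1+r2)/C) = asin(10/81) = 7.0916°
wrap1 = wrap2 = π + 2β = 194.1833°
tangent length = C·cosβ = 80.3803
L = (r1+r2)·wrap + 2·C·cosβ = 10·3.3891 + 2·80.3803 = 194.6521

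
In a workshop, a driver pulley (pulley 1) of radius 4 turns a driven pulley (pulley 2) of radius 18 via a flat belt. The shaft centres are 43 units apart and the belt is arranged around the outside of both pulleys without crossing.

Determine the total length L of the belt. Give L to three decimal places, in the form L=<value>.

open belt: β = asin((r2−r1)/C) = asin(14/43) = 19.0008°
wrap1 = π − 2β = 141.9984°
wrap2 = π + 2β = 218.0016°
tangent length = C·cosβ = 40.6571
L = r1·wrap1 + r2·wrap2 + 2·C·cosβ = 4·2.4783 + 18·3.8048 + 2·40.6571 = 159.7148

L=159.715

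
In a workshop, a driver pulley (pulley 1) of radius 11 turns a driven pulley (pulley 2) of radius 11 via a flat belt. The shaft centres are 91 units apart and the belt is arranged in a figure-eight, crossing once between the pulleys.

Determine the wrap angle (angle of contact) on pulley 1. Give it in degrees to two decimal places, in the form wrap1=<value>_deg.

wrap1=207.98_deg

crossed belt: β = asin((r1+r2)/C) = asin(22/91) = 13.9903°
wrap1 = wrap2 = π + 2β = 207.9807°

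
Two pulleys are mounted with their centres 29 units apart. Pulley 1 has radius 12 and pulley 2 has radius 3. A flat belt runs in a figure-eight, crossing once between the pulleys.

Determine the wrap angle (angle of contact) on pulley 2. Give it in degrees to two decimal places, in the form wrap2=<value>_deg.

wrap2=242.29_deg

crossed belt: β = asin((r1+r2)/C) = asin(15/29) = 31.1474°
wrap1 = wrap2 = π + 2β = 242.2948°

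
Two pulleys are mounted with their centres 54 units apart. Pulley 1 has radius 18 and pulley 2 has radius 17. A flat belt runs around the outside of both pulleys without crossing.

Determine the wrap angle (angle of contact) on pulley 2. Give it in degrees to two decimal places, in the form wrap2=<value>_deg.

wrap2=177.88_deg

open belt: β = asin((r2−r1)/C) = asin(-1/54) = -1.0611°
wrap1 = π − 2β = 182.1222°
wrap2 = π + 2β = 177.8778°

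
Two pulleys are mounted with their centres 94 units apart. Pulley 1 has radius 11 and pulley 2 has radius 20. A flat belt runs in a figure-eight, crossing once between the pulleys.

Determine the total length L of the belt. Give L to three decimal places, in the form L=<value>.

L=295.709

crossed belt: β = asin((r1+r2)/C) = asin(31/94) = 19.2559°
wrap1 = wrap2 = π + 2β = 218.5117°
tangent length = C·cosβ = 88.7412
L = (r1+r2)·wrap + 2·C·cosβ = 31·3.8137 + 2·88.7412 = 295.7086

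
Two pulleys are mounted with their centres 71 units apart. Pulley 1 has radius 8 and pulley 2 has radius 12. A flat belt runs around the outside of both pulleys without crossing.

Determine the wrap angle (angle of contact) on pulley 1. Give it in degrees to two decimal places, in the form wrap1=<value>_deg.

open belt: β = asin((r2−r1)/C) = asin(4/71) = 3.2296°
wrap1 = π − 2β = 173.5407°
wrap2 = π + 2β = 186.4593°

wrap1=173.54_deg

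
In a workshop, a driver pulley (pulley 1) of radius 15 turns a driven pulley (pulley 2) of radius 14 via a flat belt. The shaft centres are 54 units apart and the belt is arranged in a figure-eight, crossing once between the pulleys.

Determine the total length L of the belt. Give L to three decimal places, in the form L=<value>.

crossed belt: β = asin((r1+r2)/C) = asin(29/54) = 32.4822°
wrap1 = wrap2 = π + 2β = 244.9643°
tangent length = C·cosβ = 45.5522
L = (r1+r2)·wrap + 2·C·cosβ = 29·4.2754 + 2·45.5522 = 215.0919

L=215.092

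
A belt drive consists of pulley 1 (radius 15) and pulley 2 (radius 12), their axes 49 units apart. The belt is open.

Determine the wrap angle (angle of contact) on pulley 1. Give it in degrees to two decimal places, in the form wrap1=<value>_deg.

wrap1=187.02_deg

open belt: β = asin((r2−r1)/C) = asin(-3/49) = -3.5101°
wrap1 = π − 2β = 187.0202°
wrap2 = π + 2β = 172.9798°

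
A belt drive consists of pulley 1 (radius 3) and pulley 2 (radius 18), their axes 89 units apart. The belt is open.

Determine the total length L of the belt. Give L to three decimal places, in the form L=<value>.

open belt: β = asin((r2−r1)/C) = asin(15/89) = 9.7029°
wrap1 = π − 2β = 160.5942°
wrap2 = π + 2β = 199.4058°
tangent length = C·cosβ = 87.7268
L = r1·wrap1 + r2·wrap2 + 2·C·cosβ = 3·2.8029 + 18·3.4803 + 2·87.7268 = 246.5076

L=246.508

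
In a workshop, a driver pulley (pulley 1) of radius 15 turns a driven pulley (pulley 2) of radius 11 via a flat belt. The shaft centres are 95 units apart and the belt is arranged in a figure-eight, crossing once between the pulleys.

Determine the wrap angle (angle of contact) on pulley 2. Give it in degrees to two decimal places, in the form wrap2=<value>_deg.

wrap2=211.77_deg

crossed belt: β = asin((r1+r2)/C) = asin(26/95) = 15.8836°
wrap1 = wrap2 = π + 2β = 211.7672°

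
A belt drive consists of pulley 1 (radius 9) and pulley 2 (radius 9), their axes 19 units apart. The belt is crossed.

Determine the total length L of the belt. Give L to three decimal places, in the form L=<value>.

crossed belt: β = asin((r1+r2)/C) = asin(18/19) = 71.3283°
wrap1 = wrap2 = π + 2β = 322.6566°
tangent length = C·cosβ = 6.0828
L = (r1+r2)·wrap + 2·C·cosβ = 18·5.6314 + 2·6.0828 = 113.5311

L=113.531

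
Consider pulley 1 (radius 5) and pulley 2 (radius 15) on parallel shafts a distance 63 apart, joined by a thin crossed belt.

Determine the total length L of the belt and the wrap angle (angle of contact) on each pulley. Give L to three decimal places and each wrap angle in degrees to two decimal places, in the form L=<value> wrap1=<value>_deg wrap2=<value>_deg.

crossed belt: β = asin((r1+r2)/C) = asin(20/63) = 18.5094°
wrap1 = wrap2 = π + 2β = 217.0188°
tangent length = C·cosβ = 59.7411
L = (r1+r2)·wrap + 2·C·cosβ = 20·3.7877 + 2·59.7411 = 195.2361

L=195.236 wrap1=217.02_deg wrap2=217.02_deg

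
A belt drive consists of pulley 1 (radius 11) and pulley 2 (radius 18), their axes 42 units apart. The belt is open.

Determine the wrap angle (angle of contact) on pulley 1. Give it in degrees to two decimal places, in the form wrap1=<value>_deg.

open belt: β = asin((r2−r1)/C) = asin(7/42) = 9.5941°
wrap1 = π − 2β = 160.8119°
wrap2 = π + 2β = 199.1881°

wrap1=160.81_deg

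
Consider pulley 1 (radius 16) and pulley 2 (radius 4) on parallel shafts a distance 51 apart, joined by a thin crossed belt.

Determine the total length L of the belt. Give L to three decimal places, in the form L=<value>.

crossed belt: β = asin((r1+r2)/C) = asin(20/51) = 23.0888°
wrap1 = wrap2 = π + 2β = 226.1775°
tangent length = C·cosβ = 46.9148
L = (r1+r2)·wrap + 2·C·cosβ = 20·3.9475 + 2·46.9148 = 172.7805

L=172.780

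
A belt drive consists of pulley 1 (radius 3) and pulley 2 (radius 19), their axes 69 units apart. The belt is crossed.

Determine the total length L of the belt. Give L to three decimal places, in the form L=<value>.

crossed belt: β = asin((r1+r2)/C) = asin(22/69) = 18.5928°
wrap1 = wrap2 = π + 2β = 217.1856°
tangent length = C·cosβ = 65.3988
L = (r1+r2)·wrap + 2·C·cosβ = 22·3.7906 + 2·65.3988 = 214.1909

L=214.191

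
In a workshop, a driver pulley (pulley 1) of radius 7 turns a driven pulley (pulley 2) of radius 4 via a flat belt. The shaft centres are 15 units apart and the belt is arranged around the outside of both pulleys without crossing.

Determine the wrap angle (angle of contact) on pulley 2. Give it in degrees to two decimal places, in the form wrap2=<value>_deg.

open belt: β = asin((r2−r1)/C) = asin(-3/15) = -11.5370°
wrap1 = π − 2β = 203.0739°
wrap2 = π + 2β = 156.9261°

wrap2=156.93_deg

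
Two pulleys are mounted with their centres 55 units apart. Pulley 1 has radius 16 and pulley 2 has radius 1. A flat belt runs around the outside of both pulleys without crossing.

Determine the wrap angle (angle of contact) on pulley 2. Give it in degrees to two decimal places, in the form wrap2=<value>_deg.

open belt: β = asin((r2−r1)/C) = asin(-15/55) = -15.8266°
wrap1 = π − 2β = 211.6532°
wrap2 = π + 2β = 148.3468°

wrap2=148.35_deg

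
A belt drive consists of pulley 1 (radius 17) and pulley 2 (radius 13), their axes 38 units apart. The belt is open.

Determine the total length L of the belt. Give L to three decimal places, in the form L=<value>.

L=170.669

open belt: β = asin((r2−r1)/C) = asin(-4/38) = -6.0423°
wrap1 = π − 2β = 192.0847°
wrap2 = π + 2β = 167.9153°
tangent length = C·cosβ = 37.7889
L = r1·wrap1 + r2·wrap2 + 2·C·cosβ = 17·3.3525 + 13·2.9307 + 2·37.7889 = 170.6692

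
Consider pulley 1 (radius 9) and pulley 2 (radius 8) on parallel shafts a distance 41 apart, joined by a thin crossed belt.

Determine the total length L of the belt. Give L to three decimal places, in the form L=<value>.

L=142.562

crossed belt: β = asin((r1+r2)/C) = asin(17/41) = 24.4963°
wrap1 = wrap2 = π + 2β = 228.9926°
tangent length = C·cosβ = 37.3095
L = (r1+r2)·wrap + 2·C·cosβ = 17·3.9967 + 2·37.3095 = 142.5625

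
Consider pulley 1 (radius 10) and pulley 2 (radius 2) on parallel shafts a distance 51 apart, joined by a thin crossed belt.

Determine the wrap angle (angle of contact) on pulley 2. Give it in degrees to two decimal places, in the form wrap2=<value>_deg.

crossed belt: β = asin((r1+r2)/C) = asin(12/51) = 13.6090°
wrap1 = wrap2 = π + 2β = 207.2179°

wrap2=207.22_deg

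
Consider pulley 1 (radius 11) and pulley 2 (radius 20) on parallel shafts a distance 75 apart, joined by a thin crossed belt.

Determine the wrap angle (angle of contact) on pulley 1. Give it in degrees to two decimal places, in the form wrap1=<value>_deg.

wrap1=228.83_deg

crossed belt: β = asin((r1+r2)/C) = asin(31/75) = 24.4144°
wrap1 = wrap2 = π + 2β = 228.8288°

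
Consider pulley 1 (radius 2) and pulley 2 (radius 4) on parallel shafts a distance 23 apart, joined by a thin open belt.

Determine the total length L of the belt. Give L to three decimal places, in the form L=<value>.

L=65.024

open belt: β = asin((r2−r1)/C) = asin(2/23) = 4.9885°
wrap1 = π − 2β = 170.0229°
wrap2 = π + 2β = 189.9771°
tangent length = C·cosβ = 22.9129
L = r1·wrap1 + r2·wrap2 + 2·C·cosβ = 2·2.9675 + 4·3.3157 + 2·22.9129 = 65.0236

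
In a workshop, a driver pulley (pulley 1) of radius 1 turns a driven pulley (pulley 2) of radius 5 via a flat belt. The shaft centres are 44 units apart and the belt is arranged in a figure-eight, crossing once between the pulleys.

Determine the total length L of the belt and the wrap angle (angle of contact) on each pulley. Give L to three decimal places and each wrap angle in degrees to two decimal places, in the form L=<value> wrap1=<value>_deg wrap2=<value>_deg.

crossed belt: β = asin((r1+r2)/C) = asin(6/44) = 7.8375°
wrap1 = wrap2 = π + 2β = 195.6750°
tangent length = C·cosβ = 43.5890
L = (r1+r2)·wrap + 2·C·cosβ = 6·3.4152 + 2·43.5890 = 107.6690

L=107.669 wrap1=195.67_deg wrap2=195.67_deg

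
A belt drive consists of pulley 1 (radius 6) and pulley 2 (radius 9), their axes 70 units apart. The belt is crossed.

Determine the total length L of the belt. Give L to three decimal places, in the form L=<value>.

L=190.351

crossed belt: β = asin((r1+r2)/C) = asin(15/70) = 12.3736°
wrap1 = wrap2 = π + 2β = 204.7473°
tangent length = C·cosβ = 68.3740
L = (r1+r2)·wrap + 2·C·cosβ = 15·3.5735 + 2·68.3740 = 190.3506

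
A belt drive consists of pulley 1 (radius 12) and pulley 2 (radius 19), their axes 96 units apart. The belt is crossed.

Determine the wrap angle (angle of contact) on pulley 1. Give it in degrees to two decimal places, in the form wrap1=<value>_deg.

crossed belt: β = asin((r1+r2)/C) = asin(31/96) = 18.8394°
wrap1 = wrap2 = π + 2β = 217.6788°

wrap1=217.68_deg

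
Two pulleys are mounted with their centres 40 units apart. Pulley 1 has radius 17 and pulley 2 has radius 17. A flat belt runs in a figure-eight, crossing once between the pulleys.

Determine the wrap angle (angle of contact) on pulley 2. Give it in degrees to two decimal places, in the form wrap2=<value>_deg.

wrap2=296.42_deg

crossed belt: β = asin((r1+r2)/C) = asin(34/40) = 58.2117°
wrap1 = wrap2 = π + 2β = 296.4233°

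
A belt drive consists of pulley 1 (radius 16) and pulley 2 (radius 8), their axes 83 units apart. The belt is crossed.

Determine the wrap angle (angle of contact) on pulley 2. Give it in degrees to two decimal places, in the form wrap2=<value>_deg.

wrap2=213.61_deg

crossed belt: β = asin((r1+r2)/C) = asin(24/83) = 16.8075°
wrap1 = wrap2 = π + 2β = 213.6149°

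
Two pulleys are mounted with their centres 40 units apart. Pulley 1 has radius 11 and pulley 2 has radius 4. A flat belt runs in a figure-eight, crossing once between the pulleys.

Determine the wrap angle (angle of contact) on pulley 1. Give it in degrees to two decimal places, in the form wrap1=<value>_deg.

wrap1=224.05_deg

crossed belt: β = asin((r1+r2)/C) = asin(15/40) = 22.0243°
wrap1 = wrap2 = π + 2β = 224.0486°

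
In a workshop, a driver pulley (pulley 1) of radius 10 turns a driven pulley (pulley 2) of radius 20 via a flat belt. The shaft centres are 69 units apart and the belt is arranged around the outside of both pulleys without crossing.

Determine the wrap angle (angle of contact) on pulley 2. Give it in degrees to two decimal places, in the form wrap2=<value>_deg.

wrap2=196.67_deg

open belt: β = asin((r2−r1)/C) = asin(10/69) = 8.3331°
wrap1 = π − 2β = 163.3338°
wrap2 = π + 2β = 196.6662°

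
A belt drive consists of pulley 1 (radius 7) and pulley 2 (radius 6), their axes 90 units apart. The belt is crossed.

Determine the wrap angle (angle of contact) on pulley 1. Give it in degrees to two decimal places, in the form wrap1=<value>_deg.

crossed belt: β = asin((r1+r2)/C) = asin(13/90) = 8.3051°
wrap1 = wrap2 = π + 2β = 196.6102°

wrap1=196.61_deg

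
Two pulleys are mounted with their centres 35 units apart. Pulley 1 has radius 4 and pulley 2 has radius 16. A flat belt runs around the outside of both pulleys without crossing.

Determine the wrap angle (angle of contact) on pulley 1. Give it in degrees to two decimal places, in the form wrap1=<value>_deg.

wrap1=139.90_deg

open belt: β = asin((r2−r1)/C) = asin(12/35) = 20.0510°
wrap1 = π − 2β = 139.8979°
wrap2 = π + 2β = 220.1021°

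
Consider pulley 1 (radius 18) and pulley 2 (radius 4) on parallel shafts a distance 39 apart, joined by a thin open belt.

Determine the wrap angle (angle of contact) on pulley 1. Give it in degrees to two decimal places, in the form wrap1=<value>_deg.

open belt: β = asin((r2−r1)/C) = asin(-14/39) = -21.0372°
wrap1 = π − 2β = 222.0744°
wrap2 = π + 2β = 137.9256°

wrap1=222.07_deg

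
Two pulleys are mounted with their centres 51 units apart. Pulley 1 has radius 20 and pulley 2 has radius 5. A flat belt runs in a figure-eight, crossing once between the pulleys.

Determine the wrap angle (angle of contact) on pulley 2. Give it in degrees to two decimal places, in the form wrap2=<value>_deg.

crossed belt: β = asin((r1+r2)/C) = asin(25/51) = 29.3535°
wrap1 = wrap2 = π + 2β = 238.7069°

wrap2=238.71_deg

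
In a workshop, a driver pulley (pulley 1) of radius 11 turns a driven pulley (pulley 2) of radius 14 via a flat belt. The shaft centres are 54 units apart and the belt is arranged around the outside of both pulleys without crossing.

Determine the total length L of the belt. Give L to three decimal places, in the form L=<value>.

open belt: β = asin((r2−r1)/C) = asin(3/54) = 3.1847°
wrap1 = π − 2β = 173.6305°
wrap2 = π + 2β = 186.3695°
tangent length = C·cosβ = 53.9166
L = r1·wrap1 + r2·wrap2 + 2·C·cosβ = 11·3.0304 + 14·3.2528 + 2·53.9166 = 186.7065

L=186.707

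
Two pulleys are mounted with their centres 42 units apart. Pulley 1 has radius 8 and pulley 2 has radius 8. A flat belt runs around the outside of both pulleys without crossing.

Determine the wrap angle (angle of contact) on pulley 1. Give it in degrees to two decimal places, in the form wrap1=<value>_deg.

wrap1=180.00_deg

open belt: β = asin((r2−r1)/C) = asin(0/42) = 0.0000°
wrap1 = π − 2β = 180.0000°
wrap2 = π + 2β = 180.0000°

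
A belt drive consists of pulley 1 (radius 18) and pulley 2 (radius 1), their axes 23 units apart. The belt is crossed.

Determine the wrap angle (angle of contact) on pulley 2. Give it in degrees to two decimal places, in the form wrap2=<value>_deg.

crossed belt: β = asin((r1+r2)/C) = asin(19/23) = 55.6988°
wrap1 = wrap2 = π + 2β = 291.3977°

wrap2=291.40_deg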